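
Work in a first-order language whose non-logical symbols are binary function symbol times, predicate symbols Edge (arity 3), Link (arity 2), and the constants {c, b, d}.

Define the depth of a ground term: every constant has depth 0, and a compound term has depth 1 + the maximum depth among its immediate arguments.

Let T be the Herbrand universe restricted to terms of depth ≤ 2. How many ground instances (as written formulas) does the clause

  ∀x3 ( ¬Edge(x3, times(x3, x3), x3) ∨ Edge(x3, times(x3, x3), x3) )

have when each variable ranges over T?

147

Ground terms of depth ≤ 2:
  Let N_k = |{terms of depth ≤ k}|. Then N_0 = 3 and N_k = 3 + N_{k-1}^2 for k ≥ 1 (one summand per function symbol, arity giving the exponent).
  N_0 = 3
  N_1 = 3 + 3^2 = 12
  N_2 = 3 + 12^2 = 147
So there are 147 ground terms available for substitution.
The body mentions the single quantified variable x3; since ground terms form a free algebra, no two substitutions collapse to the same formula.
Number of ground instances = 147.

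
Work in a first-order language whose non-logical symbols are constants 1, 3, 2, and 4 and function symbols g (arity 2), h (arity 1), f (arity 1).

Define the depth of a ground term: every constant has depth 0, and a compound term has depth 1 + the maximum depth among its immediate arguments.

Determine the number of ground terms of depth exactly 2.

816

Let N_k = |{terms of depth ≤ k}|. Then N_0 = 4 and N_k = 4 + N_{k-1}^2 + N_{k-1} + N_{k-1} for k ≥ 1 (one summand per function symbol, arity giving the exponent).
N_0 = 4
N_1 = 4 + 4^2 + 4 + 4 = 28
N_2 = 4 + 28^2 + 28 + 28 = 844
Terms of depth exactly 2: N_2 − N_1 = 844 − 28 = 816.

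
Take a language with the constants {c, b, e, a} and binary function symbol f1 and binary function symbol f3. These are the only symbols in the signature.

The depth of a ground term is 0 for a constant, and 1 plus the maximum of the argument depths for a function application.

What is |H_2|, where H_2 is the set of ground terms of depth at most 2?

2596

Let N_k count ground terms of depth at most k. Each non-constant term of depth ≤ k is some function symbol applied to depth-≤(k−1) arguments, giving N_k = 4 + N_{k-1}^2 + N_{k-1}^2.
N_0 = 4
N_1 = 4 + 4^2 + 4^2 = 36
N_2 = 4 + 36^2 + 36^2 = 2596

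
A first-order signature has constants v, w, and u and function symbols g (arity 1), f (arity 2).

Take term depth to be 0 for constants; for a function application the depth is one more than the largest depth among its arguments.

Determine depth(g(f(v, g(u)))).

3

depth(g(u)) = 1 + depth(u) = 1 + 0 = 1
depth(f(v, g(u))) = 1 + max(0, 1) = 2
depth(g(f(v, g(u)))) = 1 + depth(f(v, g(u))) = 1 + 2 = 3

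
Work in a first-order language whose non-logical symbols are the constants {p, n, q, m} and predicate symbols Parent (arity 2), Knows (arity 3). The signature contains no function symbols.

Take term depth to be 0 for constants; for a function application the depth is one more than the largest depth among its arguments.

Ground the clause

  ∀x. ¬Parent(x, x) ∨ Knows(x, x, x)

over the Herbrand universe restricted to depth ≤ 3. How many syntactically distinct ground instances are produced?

4

Ground terms of depth ≤ 3:
  With no function symbols every ground term is a constant, so there are exactly 4 ground terms at every depth bound.
  N_0 = 4
  N_1 = 4
  N_2 = 4
  N_3 = 4
  Explicitly: p, n, q, m.
So there are 4 ground terms available for substitution.
The body mentions the single quantified variable x; since ground terms form a free algebra, no two substitutions collapse to the same formula.
Number of ground instances = 4.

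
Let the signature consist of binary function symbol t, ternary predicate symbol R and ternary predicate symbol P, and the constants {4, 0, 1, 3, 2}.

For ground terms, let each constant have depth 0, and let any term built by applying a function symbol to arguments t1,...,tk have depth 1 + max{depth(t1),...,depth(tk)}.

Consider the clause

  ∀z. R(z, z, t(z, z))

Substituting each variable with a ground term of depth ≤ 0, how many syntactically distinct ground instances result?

Ground terms of depth ≤ 0:
  If N_k denotes the number of depth-≤k ground terms, the 5 constants give N_0 = 5, and each function symbol of arity r contributes N_{k-1}^r new terms at level k: N_k = 5 + N_{k-1}^2.
  N_0 = 5
  Explicitly: 4, 0, 1, 3, 2.
So there are 5 ground terms available for substitution.
The body mentions the single quantified variable z; since ground terms form a free algebra, no two substitutions collapse to the same formula.
Number of ground instances = 5.

5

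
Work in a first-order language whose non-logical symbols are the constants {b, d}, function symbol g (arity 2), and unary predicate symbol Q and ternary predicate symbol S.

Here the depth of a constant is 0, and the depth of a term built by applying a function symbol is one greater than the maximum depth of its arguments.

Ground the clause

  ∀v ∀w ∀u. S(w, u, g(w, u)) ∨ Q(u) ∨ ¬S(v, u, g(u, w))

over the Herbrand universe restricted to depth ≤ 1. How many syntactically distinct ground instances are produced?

Ground terms of depth ≤ 1:
  Write N_k for the number of ground terms of depth ≤ k. A term of depth ≤ k is either a constant or a function symbol applied to arguments of depth ≤ k−1, so N_k = 2 + N_{k-1}^2.
  N_0 = 2
  N_1 = 2 + 2^2 = 6
So there are 6 ground terms available for substitution.
The body mentions every one of the 3 quantified variables; since ground terms form a free algebra, no two substitutions collapse to the same formula.
Number of ground instances = 6^3 = 216.

216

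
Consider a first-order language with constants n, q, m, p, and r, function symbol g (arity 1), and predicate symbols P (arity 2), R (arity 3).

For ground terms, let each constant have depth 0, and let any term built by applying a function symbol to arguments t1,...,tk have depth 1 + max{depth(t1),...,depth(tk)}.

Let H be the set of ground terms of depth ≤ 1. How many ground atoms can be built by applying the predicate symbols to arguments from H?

1100

First count ground terms of depth ≤ 1.
Write N_k for the number of ground terms of depth ≤ k. A term of depth ≤ k is either a constant or a function symbol applied to arguments of depth ≤ k−1, so N_k = 5 + N_{k-1}.
N_0 = 5
N_1 = 5 + 5 = 10
Explicitly: n, q, m, p, r, g(n), g(q), g(m), g(p), g(r).
So |H| = 10.
Each predicate of arity r yields |H|^r ground atoms (one per choice of an r-tuple from H):
  P: 10^2 = 100;  R: 10^3 = 1000
Total ground atoms: 100 + 1000 = 1100.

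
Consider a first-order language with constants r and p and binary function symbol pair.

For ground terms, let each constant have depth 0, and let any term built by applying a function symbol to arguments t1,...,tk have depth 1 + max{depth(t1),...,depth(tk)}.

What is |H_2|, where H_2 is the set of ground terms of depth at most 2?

38

Let N_k count ground terms of depth at most k. Each non-constant term of depth ≤ k is some function symbol applied to depth-≤(k−1) arguments, giving N_k = 2 + N_{k-1}^2.
N_0 = 2
N_1 = 2 + 2^2 = 6
N_2 = 2 + 6^2 = 38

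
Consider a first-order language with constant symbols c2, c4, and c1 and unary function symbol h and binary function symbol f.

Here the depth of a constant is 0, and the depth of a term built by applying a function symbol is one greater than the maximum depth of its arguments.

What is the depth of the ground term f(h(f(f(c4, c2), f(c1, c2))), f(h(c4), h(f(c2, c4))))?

depth(f(c4, c2)) = 1 + max(0, 0) = 1
depth(f(c1, c2)) = 1 + max(0, 0) = 1
depth(f(f(c4, c2), f(c1, c2))) = 1 + max(1, 1) = 2
depth(h(f(f(c4, c2), f(c1, c2)))) = 1 + depth(f(f(c4, c2), f(c1, c2))) = 1 + 2 = 3
depth(h(c4)) = 1 + depth(c4) = 1 + 0 = 1
depth(f(c2, c4)) = 1 + max(0, 0) = 1
depth(h(f(c2, c4))) = 1 + depth(f(c2, c4)) = 1 + 1 = 2
depth(f(h(c4), h(f(c2, c4)))) = 1 + max(1, 2) = 3
depth(f(h(f(f(c4, c2), f(c1, c2))), f(h(c4), h(f(c2, c4))))) = 1 + max(3, 3) = 4

4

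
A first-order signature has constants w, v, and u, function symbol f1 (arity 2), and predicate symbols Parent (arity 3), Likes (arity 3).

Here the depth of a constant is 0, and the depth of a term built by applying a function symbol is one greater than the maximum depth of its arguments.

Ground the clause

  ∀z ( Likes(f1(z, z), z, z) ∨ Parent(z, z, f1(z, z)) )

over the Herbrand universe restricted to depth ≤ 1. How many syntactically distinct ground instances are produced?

12

Ground terms of depth ≤ 1:
  If N_k denotes the number of depth-≤k ground terms, the 3 constants give N_0 = 3, and each function symbol of arity r contributes N_{k-1}^r new terms at level k: N_k = 3 + N_{k-1}^2.
  N_0 = 3
  N_1 = 3 + 3^2 = 12
So there are 12 ground terms available for substitution.
There is 1 variable to instantiate (z),  occurring in at least one literal, so different choices give different ground instances.
Number of ground instances = 12.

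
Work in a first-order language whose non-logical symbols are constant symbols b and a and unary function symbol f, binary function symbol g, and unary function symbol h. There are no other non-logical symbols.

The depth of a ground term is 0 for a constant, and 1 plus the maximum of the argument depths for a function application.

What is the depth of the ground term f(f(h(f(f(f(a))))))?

depth(f(a)) = 1 + depth(a) = 1 + 0 = 1
depth(f(f(a))) = 1 + depth(f(a)) = 1 + 1 = 2
depth(f(f(f(a)))) = 1 + depth(f(f(a))) = 1 + 2 = 3
depth(h(f(f(f(a))))) = 1 + depth(f(f(f(a)))) = 1 + 3 = 4
depth(f(h(f(f(f(a)))))) = 1 + depth(h(f(f(f(a))))) = 1 + 4 = 5
depth(f(f(h(f(f(f(a))))))) = 1 + depth(f(h(f(f(f(a)))))) = 1 + 5 = 6

6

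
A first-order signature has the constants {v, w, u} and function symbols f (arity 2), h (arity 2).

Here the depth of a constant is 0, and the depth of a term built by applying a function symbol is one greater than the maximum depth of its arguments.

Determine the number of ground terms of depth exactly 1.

18

Let N_k = |{terms of depth ≤ k}|. Then N_0 = 3 and N_k = 3 + N_{k-1}^2 + N_{k-1}^2 for k ≥ 1 (one summand per function symbol, arity giving the exponent).
N_0 = 3
N_1 = 3 + 3^2 + 3^2 = 21
Terms of depth exactly 1: N_1 − N_0 = 21 − 3 = 18.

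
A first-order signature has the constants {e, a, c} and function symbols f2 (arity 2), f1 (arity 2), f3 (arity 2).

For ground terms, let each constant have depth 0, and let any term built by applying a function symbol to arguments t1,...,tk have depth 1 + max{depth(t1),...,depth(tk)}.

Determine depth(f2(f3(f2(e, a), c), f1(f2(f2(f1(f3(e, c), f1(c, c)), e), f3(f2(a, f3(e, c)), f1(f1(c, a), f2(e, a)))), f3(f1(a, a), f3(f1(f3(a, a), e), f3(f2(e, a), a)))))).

depth(f2(e, a)) = 1 + max(0, 0) = 1
depth(f3(f2(e, a), c)) = 1 + max(1, 0) = 2
depth(f3(e, c)) = 1 + max(0, 0) = 1
depth(f1(c, c)) = 1 + max(0, 0) = 1
depth(f1(f3(e, c), f1(c, c))) = 1 + max(1, 1) = 2
depth(f2(f1(f3(e, c), f1(c, c)), e)) = 1 + max(2, 0) = 3
depth(f2(a, f3(e, c))) = 1 + max(0, 1) = 2
depth(f1(c, a)) = 1 + max(0, 0) = 1
depth(f1(f1(c, a), f2(e, a))) = 1 + max(1, 1) = 2
depth(f3(f2(a, f3(e, c)), f1(f1(c, a), f2(e, a)))) = 1 + max(2, 2) = 3
depth(f2(f2(f1(f3(e, c), f1(c, c)), e), f3(f2(a, f3(e, c)), f1(f1(c, a), f2(e, a))))) = 1 + max(3, 3) = 4
depth(f1(a, a)) = 1 + max(0, 0) = 1
depth(f3(a, a)) = 1 + max(0, 0) = 1
depth(f1(f3(a, a), e)) = 1 + max(1, 0) = 2
depth(f3(f2(e, a), a)) = 1 + max(1, 0) = 2
depth(f3(f1(f3(a, a), e), f3(f2(e, a), a))) = 1 + max(2, 2) = 3
depth(f3(f1(a, a), f3(f1(f3(a, a), e), f3(f2(e, a), a)))) = 1 + max(1, 3) = 4
depth(f1(f2(f2(f1(f3(e, c), f1(c, c)), e), f3(f2(a, f3(e, c)), f1(f1(c, a), f2(e, a)))), f3(f1(a, a), f3(f1(f3(a, a), e), f3(f2(e, a), a))))) = 1 + max(4, 4) = 5
depth(f2(f3(f2(e, a), c), f1(f2(f2(f1(f3(e, c), f1(c, c)), e), f3(f2(a, f3(e, c)), f1(f1(c, a), f2(e, a)))), f3(f1(a, a), f3(f1(f3(a, a), e), f3(f2(e, a), a)))))) = 1 + max(2, 5) = 6

6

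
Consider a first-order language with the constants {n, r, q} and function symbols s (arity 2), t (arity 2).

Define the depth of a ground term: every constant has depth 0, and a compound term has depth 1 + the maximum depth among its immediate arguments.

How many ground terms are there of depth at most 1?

21

Write N_k for the number of ground terms of depth ≤ k. A term of depth ≤ k is either a constant or a function symbol applied to arguments of depth ≤ k−1, so N_k = 3 + N_{k-1}^2 + N_{k-1}^2.
N_0 = 3
N_1 = 3 + 3^2 + 3^2 = 21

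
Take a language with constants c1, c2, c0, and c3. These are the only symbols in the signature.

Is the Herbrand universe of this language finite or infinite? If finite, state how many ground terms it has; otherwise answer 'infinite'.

4

There are no function symbols, so every ground term is one of the 4 constants.
The Herbrand universe is {c1, c2, c0, c3}, which is finite with 4 elements.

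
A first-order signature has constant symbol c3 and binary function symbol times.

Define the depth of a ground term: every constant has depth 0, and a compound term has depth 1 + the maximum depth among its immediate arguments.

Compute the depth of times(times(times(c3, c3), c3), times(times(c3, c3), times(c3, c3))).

3

depth(times(c3, c3)) = 1 + max(0, 0) = 1
depth(times(times(c3, c3), c3)) = 1 + max(1, 0) = 2
depth(times(times(c3, c3), times(c3, c3))) = 1 + max(1, 1) = 2
depth(times(times(times(c3, c3), c3), times(times(c3, c3), times(c3, c3)))) = 1 + max(2, 2) = 3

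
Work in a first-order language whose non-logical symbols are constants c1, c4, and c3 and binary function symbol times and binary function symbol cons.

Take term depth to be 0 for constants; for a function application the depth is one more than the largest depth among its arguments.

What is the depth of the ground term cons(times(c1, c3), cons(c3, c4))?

2

depth(times(c1, c3)) = 1 + max(0, 0) = 1
depth(cons(c3, c4)) = 1 + max(0, 0) = 1
depth(cons(times(c1, c3), cons(c3, c4))) = 1 + max(1, 1) = 2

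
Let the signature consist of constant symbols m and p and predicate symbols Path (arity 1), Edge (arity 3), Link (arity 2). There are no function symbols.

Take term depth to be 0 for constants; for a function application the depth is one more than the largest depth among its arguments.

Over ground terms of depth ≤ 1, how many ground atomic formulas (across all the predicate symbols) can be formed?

First count ground terms of depth ≤ 1.
With no function symbols every ground term is a constant, so there are exactly 2 ground terms at every depth bound.
N_0 = 2
N_1 = 2
So |H| = 2.
For each predicate symbol, the number of ground atoms is |H| raised to its arity; summing:
  Path: 2;  Edge: 2^3 = 8;  Link: 2^2 = 4
Total ground atoms: 2 + 8 + 4 = 14.

14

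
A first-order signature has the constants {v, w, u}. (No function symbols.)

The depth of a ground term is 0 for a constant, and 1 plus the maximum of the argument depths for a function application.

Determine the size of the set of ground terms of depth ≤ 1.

3

With no function symbols every ground term is a constant, so there are exactly 3 ground terms at every depth bound.
N_0 = 3
N_1 = 3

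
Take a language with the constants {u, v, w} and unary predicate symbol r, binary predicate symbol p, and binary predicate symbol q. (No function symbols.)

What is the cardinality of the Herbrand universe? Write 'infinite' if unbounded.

3

There are no function symbols, so every ground term is one of the 3 constants.
The Herbrand universe is {u, v, w}, which is finite with 3 elements.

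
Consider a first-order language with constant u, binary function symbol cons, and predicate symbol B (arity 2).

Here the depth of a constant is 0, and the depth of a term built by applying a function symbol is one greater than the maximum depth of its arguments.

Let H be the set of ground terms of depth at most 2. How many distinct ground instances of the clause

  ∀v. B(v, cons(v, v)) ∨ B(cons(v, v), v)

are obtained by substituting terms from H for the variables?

5

Ground terms of depth ≤ 2:
  Let N_k = |{terms of depth ≤ k}|. Then N_0 = 1 and N_k = 1 + N_{k-1}^2 for k ≥ 1 (one summand per function symbol, arity giving the exponent).
  N_0 = 1
  N_1 = 1 + 1^2 = 2
  N_2 = 1 + 2^2 = 5
So there are 5 ground terms available for substitution.
The body mentions the single quantified variable v; since ground terms form a free algebra, no two substitutions collapse to the same formula.
Number of ground instances = 5.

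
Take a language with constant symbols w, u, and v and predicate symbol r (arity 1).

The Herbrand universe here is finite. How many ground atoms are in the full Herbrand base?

3

With no function symbols, the Herbrand universe is just the 3 constants.
Ground atoms per predicate: r: 3.
Herbrand base size = 3 = 3.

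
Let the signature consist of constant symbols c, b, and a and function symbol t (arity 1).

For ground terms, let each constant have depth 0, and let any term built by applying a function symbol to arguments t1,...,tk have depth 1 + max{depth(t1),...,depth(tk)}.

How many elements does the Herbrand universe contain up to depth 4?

Let N_k count ground terms of depth at most k. Each non-constant term of depth ≤ k is some function symbol applied to depth-≤(k−1) arguments, giving N_k = 3 + N_{k-1}.
N_0 = 3
N_1 = 3 + 3 = 6
N_2 = 3 + 6 = 9
N_3 = 3 + 9 = 12
N_4 = 3 + 12 = 15

15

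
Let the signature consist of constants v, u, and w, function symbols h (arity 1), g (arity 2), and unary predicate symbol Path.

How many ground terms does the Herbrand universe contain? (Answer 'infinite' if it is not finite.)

The signature has at least one function symbol (h, arity 1) and at least one constant (v).
Iterating h gives infinitely many distinct ground terms: v, h(v), h(h(v)), ...
So the Herbrand universe is infinite.

infinite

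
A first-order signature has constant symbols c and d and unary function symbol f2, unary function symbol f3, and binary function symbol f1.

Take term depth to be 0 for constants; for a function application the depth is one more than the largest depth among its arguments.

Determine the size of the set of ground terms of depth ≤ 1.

10

Let N_k count ground terms of depth at most k. Each non-constant term of depth ≤ k is some function symbol applied to depth-≤(k−1) arguments, giving N_k = 2 + N_{k-1} + N_{k-1} + N_{k-1}^2.
N_0 = 2
N_1 = 2 + 2 + 2 + 2^2 = 10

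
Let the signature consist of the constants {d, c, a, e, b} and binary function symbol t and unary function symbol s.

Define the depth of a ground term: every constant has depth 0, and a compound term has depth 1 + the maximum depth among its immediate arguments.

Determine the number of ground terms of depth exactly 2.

Let N_k count ground terms of depth at most k. Each non-constant term of depth ≤ k is some function symbol applied to depth-≤(k−1) arguments, giving N_k = 5 + N_{k-1}^2 + N_{k-1}.
N_0 = 5
N_1 = 5 + 5^2 + 5 = 35
N_2 = 5 + 35^2 + 35 = 1265
Terms of depth exactly 2: N_2 − N_1 = 1265 − 35 = 1230.

1230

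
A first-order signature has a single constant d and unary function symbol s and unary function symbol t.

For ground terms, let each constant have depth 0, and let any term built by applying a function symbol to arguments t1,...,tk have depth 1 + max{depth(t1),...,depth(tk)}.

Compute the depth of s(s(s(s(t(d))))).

5

depth(t(d)) = 1 + depth(d) = 1 + 0 = 1
depth(s(t(d))) = 1 + depth(t(d)) = 1 + 1 = 2
depth(s(s(t(d)))) = 1 + depth(s(t(d))) = 1 + 2 = 3
depth(s(s(s(t(d))))) = 1 + depth(s(s(t(d)))) = 1 + 3 = 4
depth(s(s(s(s(t(d)))))) = 1 + depth(s(s(s(t(d))))) = 1 + 4 = 5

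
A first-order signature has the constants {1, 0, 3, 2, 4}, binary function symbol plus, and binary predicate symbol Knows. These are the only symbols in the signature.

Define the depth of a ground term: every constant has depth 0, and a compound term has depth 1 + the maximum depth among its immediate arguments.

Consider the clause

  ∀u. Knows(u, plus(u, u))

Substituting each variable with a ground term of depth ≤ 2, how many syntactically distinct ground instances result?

Ground terms of depth ≤ 2:
  Let N_k = |{terms of depth ≤ k}|. Then N_0 = 5 and N_k = 5 + N_{k-1}^2 for k ≥ 1 (one summand per function symbol, arity giving the exponent).
  N_0 = 5
  N_1 = 5 + 5^2 = 30
  N_2 = 5 + 30^2 = 905
So there are 905 ground terms available for substitution.
There is 1 variable to instantiate (u),  occurring in at least one literal, so different choices give different ground instances.
Number of ground instances = 905.

905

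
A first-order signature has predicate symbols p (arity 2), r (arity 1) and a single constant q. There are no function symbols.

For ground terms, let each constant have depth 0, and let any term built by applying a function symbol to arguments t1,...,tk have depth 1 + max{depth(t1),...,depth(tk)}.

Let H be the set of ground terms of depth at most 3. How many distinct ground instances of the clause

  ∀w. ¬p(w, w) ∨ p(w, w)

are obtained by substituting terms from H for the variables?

1

Ground terms of depth ≤ 3:
  With no function symbols every ground term is a constant, so there is exactly 1 ground term at every depth bound.
  N_0 = 1
  N_1 = 1
  N_2 = 1
  N_3 = 1
So there is exactly 1 ground term available for substitution.
The variable w ranges independently over the available ground terms, and distinct assignments produce distinct instances.
Number of ground instances = 1.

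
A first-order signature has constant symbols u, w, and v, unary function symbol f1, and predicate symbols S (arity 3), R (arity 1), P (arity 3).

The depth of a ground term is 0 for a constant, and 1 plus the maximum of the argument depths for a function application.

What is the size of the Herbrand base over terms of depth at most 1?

First count ground terms of depth ≤ 1.
Let N_k = |{terms of depth ≤ k}|. Then N_0 = 3 and N_k = 3 + N_{k-1} for k ≥ 1 (one summand per function symbol, arity giving the exponent).
N_0 = 3
N_1 = 3 + 3 = 6
Explicitly: u, w, v, f1(u), f1(w), f1(v).
So |H| = 6.
A ground atom is a predicate applied to a tuple of terms from H, so the count is the sum over predicates of |H|^arity:
  S: 6^3 = 216;  R: 6;  P: 6^3 = 216
Total ground atoms: 216 + 6 + 216 = 438.

438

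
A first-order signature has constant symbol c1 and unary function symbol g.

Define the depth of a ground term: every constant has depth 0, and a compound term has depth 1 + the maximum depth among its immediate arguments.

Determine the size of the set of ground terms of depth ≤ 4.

Let N_k = |{terms of depth ≤ k}|. Then N_0 = 1 and N_k = 1 + N_{k-1} for k ≥ 1 (one summand per function symbol, arity giving the exponent).
N_0 = 1
N_1 = 1 + 1 = 2
N_2 = 1 + 2 = 3
N_3 = 1 + 3 = 4
N_4 = 1 + 4 = 5

5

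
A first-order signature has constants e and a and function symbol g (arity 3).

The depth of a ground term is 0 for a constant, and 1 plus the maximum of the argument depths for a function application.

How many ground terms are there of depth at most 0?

Write N_k for the number of ground terms of depth ≤ k. A term of depth ≤ k is either a constant or a function symbol applied to arguments of depth ≤ k−1, so N_k = 2 + N_{k-1}^3.
N_0 = 2

2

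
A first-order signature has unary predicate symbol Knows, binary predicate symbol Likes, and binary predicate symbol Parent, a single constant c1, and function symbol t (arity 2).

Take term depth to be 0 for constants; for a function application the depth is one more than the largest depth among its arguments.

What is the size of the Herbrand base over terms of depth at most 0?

First count ground terms of depth ≤ 0.
If N_k denotes the number of depth-≤k ground terms, the 1 constant gives N_0 = 1, and each function symbol of arity r contributes N_{k-1}^r new terms at level k: N_k = 1 + N_{k-1}^2.
N_0 = 1
Explicitly: c1.
So |H| = 1.
Ground atoms are formed by filling each argument slot of a predicate with a term from H, so an r-ary predicate gives |H|^r atoms:
  Knows: 1;  Likes: 1^2 = 1;  Parent: 1^2 = 1
Total ground atoms: 1 + 1 + 1 = 3.

3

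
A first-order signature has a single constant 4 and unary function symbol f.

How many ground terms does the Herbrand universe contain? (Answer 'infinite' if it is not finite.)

The signature has at least one function symbol (f, arity 1) and at least one constant (4).
Iterating f gives infinitely many distinct ground terms: 4, f(4), f(f(4)), ...
So the Herbrand universe is infinite.

infinite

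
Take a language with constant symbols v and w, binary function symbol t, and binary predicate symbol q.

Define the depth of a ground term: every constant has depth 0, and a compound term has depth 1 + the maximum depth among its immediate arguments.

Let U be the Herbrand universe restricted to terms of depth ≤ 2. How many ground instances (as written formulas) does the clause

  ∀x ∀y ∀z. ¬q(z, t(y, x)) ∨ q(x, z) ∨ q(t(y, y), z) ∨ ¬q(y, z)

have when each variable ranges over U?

54872

Ground terms of depth ≤ 2:
  Let N_k = |{terms of depth ≤ k}|. Then N_0 = 2 and N_k = 2 + N_{k-1}^2 for k ≥ 1 (one summand per function symbol, arity giving the exponent).
  N_0 = 2
  N_1 = 2 + 2^2 = 6
  N_2 = 2 + 6^2 = 38
So there are 38 ground terms available for substitution.
There are 3 variables to instantiate (x, y, z), each occurring in at least one literal, so different choices give different ground instances.
Number of ground instances = 38^3 = 54872.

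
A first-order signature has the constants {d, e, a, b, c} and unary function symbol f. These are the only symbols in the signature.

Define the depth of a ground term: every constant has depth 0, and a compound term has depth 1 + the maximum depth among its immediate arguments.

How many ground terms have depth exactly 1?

Write N_k for the number of ground terms of depth ≤ k. A term of depth ≤ k is either a constant or a function symbol applied to arguments of depth ≤ k−1, so N_k = 5 + N_{k-1}.
N_0 = 5
N_1 = 5 + 5 = 10
Terms of depth exactly 1: N_1 − N_0 = 10 − 5 = 5.

5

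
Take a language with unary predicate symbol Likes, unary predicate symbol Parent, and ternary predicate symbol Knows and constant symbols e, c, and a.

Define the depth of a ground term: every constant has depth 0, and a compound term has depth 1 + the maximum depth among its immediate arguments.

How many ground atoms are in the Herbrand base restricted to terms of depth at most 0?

First count ground terms of depth ≤ 0.
With no function symbols every ground term is a constant, so there are exactly 3 ground terms at every depth bound.
N_0 = 3
Explicitly: e, c, a.
So |H| = 3.
Ground atoms are formed by filling each argument slot of a predicate with a term from H, so an r-ary predicate gives |H|^r atoms:
  Likes: 3;  Parent: 3;  Knows: 3^3 = 27
Total ground atoms: 3 + 3 + 27 = 33.

33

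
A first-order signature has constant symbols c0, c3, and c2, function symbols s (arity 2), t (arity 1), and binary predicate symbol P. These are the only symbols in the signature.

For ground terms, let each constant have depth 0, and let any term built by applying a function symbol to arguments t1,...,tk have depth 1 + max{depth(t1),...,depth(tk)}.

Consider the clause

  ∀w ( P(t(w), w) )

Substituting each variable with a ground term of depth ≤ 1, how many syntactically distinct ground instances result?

15

Ground terms of depth ≤ 1:
  Count level by level. With function symbols s/2, t/1, the terms of depth ≤ k are the 3 constants together with each function applied to depth-≤(k−1) tuples, so N_k = 3 + N_{k-1}^2 + N_{k-1}.
  N_0 = 3
  N_1 = 3 + 3^2 + 3 = 15
So there are 15 ground terms available for substitution.
The body mentions the single quantified variable w; since ground terms form a free algebra, no two substitutions collapse to the same formula.
Number of ground instances = 15.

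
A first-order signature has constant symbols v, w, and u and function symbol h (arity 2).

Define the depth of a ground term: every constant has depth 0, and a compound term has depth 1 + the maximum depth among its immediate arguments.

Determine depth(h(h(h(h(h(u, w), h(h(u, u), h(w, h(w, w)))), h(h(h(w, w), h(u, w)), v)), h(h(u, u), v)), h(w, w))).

7

depth(h(u, w)) = 1 + max(0, 0) = 1
depth(h(u, u)) = 1 + max(0, 0) = 1
depth(h(w, w)) = 1 + max(0, 0) = 1
depth(h(w, h(w, w))) = 1 + max(0, 1) = 2
depth(h(h(u, u), h(w, h(w, w)))) = 1 + max(1, 2) = 3
depth(h(h(u, w), h(h(u, u), h(w, h(w, w))))) = 1 + max(1, 3) = 4
depth(h(h(w, w), h(u, w))) = 1 + max(1, 1) = 2
depth(h(h(h(w, w), h(u, w)), v)) = 1 + max(2, 0) = 3
depth(h(h(h(u, w), h(h(u, u), h(w, h(w, w)))), h(h(h(w, w), h(u, w)), v))) = 1 + max(4, 3) = 5
depth(h(h(u, u), v)) = 1 + max(1, 0) = 2
depth(h(h(h(h(u, w), h(h(u, u), h(w, h(w, w)))), h(h(h(w, w), h(u, w)), v)), h(h(u, u), v))) = 1 + max(5, 2) = 6
depth(h(h(h(h(h(u, w), h(h(u, u), h(w, h(w, w)))), h(h(h(w, w), h(u, w)), v)), h(h(u, u), v)), h(w, w))) = 1 + max(6, 1) = 7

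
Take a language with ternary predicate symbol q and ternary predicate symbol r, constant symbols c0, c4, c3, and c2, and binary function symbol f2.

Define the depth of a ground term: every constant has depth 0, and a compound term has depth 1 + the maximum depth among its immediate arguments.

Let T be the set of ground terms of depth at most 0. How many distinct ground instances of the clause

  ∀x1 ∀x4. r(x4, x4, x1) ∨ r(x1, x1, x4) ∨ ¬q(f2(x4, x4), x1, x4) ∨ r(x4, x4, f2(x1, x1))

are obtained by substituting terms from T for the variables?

Ground terms of depth ≤ 0:
  Write N_k for the number of ground terms of depth ≤ k. A term of depth ≤ k is either a constant or a function symbol applied to arguments of depth ≤ k−1, so N_k = 4 + N_{k-1}^2.
  N_0 = 4
  Explicitly: c0, c4, c3, c2.
So there are 4 ground terms available for substitution.
There are 2 variables to instantiate (x1, x4), each occurring in at least one literal, so different choices give different ground instances.
Number of ground instances = 4^2 = 16.

16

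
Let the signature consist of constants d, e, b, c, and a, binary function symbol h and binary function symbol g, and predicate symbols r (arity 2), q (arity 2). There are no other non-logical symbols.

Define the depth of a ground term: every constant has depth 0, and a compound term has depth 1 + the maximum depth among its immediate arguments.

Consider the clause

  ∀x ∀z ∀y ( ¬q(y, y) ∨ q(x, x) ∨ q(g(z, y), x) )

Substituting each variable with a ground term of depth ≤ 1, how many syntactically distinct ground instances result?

166375

Ground terms of depth ≤ 1:
  Write N_k for the number of ground terms of depth ≤ k. A term of depth ≤ k is either a constant or a function symbol applied to arguments of depth ≤ k−1, so N_k = 5 + N_{k-1}^2 + N_{k-1}^2.
  N_0 = 5
  N_1 = 5 + 5^2 + 5^2 = 55
So there are 55 ground terms available for substitution.
Each of x, z, y ranges independently over the available ground terms, and distinct assignments produce distinct instances.
Number of ground instances = 55^3 = 166375.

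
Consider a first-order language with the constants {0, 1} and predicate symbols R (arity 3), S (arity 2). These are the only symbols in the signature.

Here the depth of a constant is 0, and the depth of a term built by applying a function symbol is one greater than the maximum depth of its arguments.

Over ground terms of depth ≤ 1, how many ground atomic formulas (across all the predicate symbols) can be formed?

First count ground terms of depth ≤ 1.
With no function symbols every ground term is a constant, so there are exactly 2 ground terms at every depth bound.
N_0 = 2
N_1 = 2
So |H| = 2.
For each predicate symbol, the number of ground atoms is |H| raised to its arity; summing:
  R: 2^3 = 8;  S: 2^2 = 4
Total ground atoms: 8 + 4 = 12.

12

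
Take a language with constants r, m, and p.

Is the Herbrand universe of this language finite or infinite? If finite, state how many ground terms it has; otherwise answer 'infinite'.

3

There are no function symbols, so every ground term is one of the 3 constants.
The Herbrand universe is {r, m, p}, which is finite with 3 elements.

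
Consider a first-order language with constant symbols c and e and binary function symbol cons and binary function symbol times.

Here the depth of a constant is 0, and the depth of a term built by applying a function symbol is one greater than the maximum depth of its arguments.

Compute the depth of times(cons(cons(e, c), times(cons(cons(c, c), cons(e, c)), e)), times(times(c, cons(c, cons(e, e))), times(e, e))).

depth(cons(e, c)) = 1 + max(0, 0) = 1
depth(cons(c, c)) = 1 + max(0, 0) = 1
depth(cons(cons(c, c), cons(e, c))) = 1 + max(1, 1) = 2
depth(times(cons(cons(c, c), cons(e, c)), e)) = 1 + max(2, 0) = 3
depth(cons(cons(e, c), times(cons(cons(c, c), cons(e, c)), e))) = 1 + max(1, 3) = 4
depth(cons(e, e)) = 1 + max(0, 0) = 1
depth(cons(c, cons(e, e))) = 1 + max(0, 1) = 2
depth(times(c, cons(c, cons(e, e)))) = 1 + max(0, 2) = 3
depth(times(e, e)) = 1 + max(0, 0) = 1
depth(times(times(c, cons(c, cons(e, e))), times(e, e))) = 1 + max(3, 1) = 4
depth(times(cons(cons(e, c), times(cons(cons(c, c), cons(e, c)), e)), times(times(c, cons(c, cons(e, e))), times(e, e)))) = 1 + max(4, 4) = 5

5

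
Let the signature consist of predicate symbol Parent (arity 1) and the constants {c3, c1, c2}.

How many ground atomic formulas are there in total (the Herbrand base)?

3

With no function symbols, the Herbrand universe is just the 3 constants.
Ground atoms per predicate: Parent: 3.
Herbrand base size = 3 = 3.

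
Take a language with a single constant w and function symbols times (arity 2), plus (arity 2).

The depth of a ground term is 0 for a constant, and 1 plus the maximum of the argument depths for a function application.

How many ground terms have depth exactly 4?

1044736

Write N_k for the number of ground terms of depth ≤ k. A term of depth ≤ k is either a constant or a function symbol applied to arguments of depth ≤ k−1, so N_k = 1 + N_{k-1}^2 + N_{k-1}^2.
N_0 = 1
N_1 = 1 + 1^2 + 1^2 = 3
N_2 = 1 + 3^2 + 3^2 = 19
N_3 = 1 + 19^2 + 19^2 = 723
N_4 = 1 + 723^2 + 723^2 = 1045459
Terms of depth exactly 4: N_4 − N_3 = 1045459 − 723 = 1044736.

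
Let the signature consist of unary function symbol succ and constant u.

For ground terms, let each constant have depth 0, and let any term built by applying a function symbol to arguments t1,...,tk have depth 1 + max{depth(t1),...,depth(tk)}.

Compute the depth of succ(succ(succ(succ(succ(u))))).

depth(succ(u)) = 1 + depth(u) = 1 + 0 = 1
depth(succ(succ(u))) = 1 + depth(succ(u)) = 1 + 1 = 2
depth(succ(succ(succ(u)))) = 1 + depth(succ(succ(u))) = 1 + 2 = 3
depth(succ(succ(succ(succ(u))))) = 1 + depth(succ(succ(succ(u)))) = 1 + 3 = 4
depth(succ(succ(succ(succ(succ(u)))))) = 1 + depth(succ(succ(succ(succ(u))))) = 1 + 4 = 5

5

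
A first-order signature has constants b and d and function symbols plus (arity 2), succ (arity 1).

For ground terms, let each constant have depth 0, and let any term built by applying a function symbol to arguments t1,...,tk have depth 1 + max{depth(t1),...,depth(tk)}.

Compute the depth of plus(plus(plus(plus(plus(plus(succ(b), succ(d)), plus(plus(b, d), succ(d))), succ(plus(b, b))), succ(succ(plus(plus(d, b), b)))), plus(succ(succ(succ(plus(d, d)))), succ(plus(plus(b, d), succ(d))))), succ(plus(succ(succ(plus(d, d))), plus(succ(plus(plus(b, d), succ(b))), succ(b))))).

7

depth(succ(b)) = 1 + depth(b) = 1 + 0 = 1
depth(succ(d)) = 1 + depth(d) = 1 + 0 = 1
depth(plus(succ(b), succ(d))) = 1 + max(1, 1) = 2
depth(plus(b, d)) = 1 + max(0, 0) = 1
depth(plus(plus(b, d), succ(d))) = 1 + max(1, 1) = 2
depth(plus(plus(succ(b), succ(d)), plus(plus(b, d), succ(d)))) = 1 + max(2, 2) = 3
depth(plus(b, b)) = 1 + max(0, 0) = 1
depth(succ(plus(b, b))) = 1 + depth(plus(b, b)) = 1 + 1 = 2
depth(plus(plus(plus(succ(b), succ(d)), plus(plus(b, d), succ(d))), succ(plus(b, b)))) = 1 + max(3, 2) = 4
depth(plus(d, b)) = 1 + max(0, 0) = 1
depth(plus(plus(d, b), b)) = 1 + max(1, 0) = 2
depth(succ(plus(plus(d, b), b))) = 1 + depth(plus(plus(d, b), b)) = 1 + 2 = 3
depth(succ(succ(plus(plus(d, b), b)))) = 1 + depth(succ(plus(plus(d, b), b))) = 1 + 3 = 4
depth(plus(plus(plus(plus(succ(b), succ(d)), plus(plus(b, d), succ(d))), succ(plus(b, b))), succ(succ(plus(plus(d, b), b))))) = 1 + max(4, 4) = 5
depth(plus(d, d)) = 1 + max(0, 0) = 1
depth(succ(plus(d, d))) = 1 + depth(plus(d, d)) = 1 + 1 = 2
depth(succ(succ(plus(d, d)))) = 1 + depth(succ(plus(d, d))) = 1 + 2 = 3
depth(succ(succ(succ(plus(d, d))))) = 1 + depth(succ(succ(plus(d, d)))) = 1 + 3 = 4
depth(succ(plus(plus(b, d), succ(d)))) = 1 + depth(plus(plus(b, d), succ(d))) = 1 + 2 = 3
depth(plus(succ(succ(succ(plus(d, d)))), succ(plus(plus(b, d), succ(d))))) = 1 + max(4, 3) = 5
depth(plus(plus(plus(plus(plus(succ(b), succ(d)), plus(plus(b, d), succ(d))), succ(plus(b, b))), succ(succ(plus(plus(d, b), b)))), plus(succ(succ(succ(plus(d, d)))), succ(plus(plus(b, d), succ(d)))))) = 1 + max(5, 5) = 6
depth(plus(plus(b, d), succ(b))) = 1 + max(1, 1) = 2
depth(succ(plus(plus(b, d), succ(b)))) = 1 + depth(plus(plus(b, d), succ(b))) = 1 + 2 = 3
depth(plus(succ(plus(plus(b, d), succ(b))), succ(b))) = 1 + max(3, 1) = 4
depth(plus(succ(succ(plus(d, d))), plus(succ(plus(plus(b, d), succ(b))), succ(b)))) = 1 + max(3, 4) = 5
depth(succ(plus(succ(succ(plus(d, d))), plus(succ(plus(plus(b, d), succ(b))), succ(b))))) = 1 + depth(plus(succ(succ(plus(d, d))), plus(succ(plus(plus(b, d), succ(b))), succ(b)))) = 1 + 5 = 6
depth(plus(plus(plus(plus(plus(plus(succ(b), succ(d)), plus(plus(b, d), succ(d))), succ(plus(b, b))), succ(succ(plus(plus(d, b), b)))), plus(succ(succ(succ(plus(d, d)))), succ(plus(plus(b, d), succ(d))))), succ(plus(succ(succ(plus(d, d))), plus(succ(plus(plus(b, d), succ(b))), succ(b)))))) = 1 + max(6, 6) = 7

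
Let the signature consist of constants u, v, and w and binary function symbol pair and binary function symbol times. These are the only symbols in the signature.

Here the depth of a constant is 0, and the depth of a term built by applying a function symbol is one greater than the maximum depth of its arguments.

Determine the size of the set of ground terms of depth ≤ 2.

Let N_k = |{terms of depth ≤ k}|. Then N_0 = 3 and N_k = 3 + N_{k-1}^2 + N_{k-1}^2 for k ≥ 1 (one summand per function symbol, arity giving the exponent).
N_0 = 3
N_1 = 3 + 3^2 + 3^2 = 21
N_2 = 3 + 21^2 + 21^2 = 885

885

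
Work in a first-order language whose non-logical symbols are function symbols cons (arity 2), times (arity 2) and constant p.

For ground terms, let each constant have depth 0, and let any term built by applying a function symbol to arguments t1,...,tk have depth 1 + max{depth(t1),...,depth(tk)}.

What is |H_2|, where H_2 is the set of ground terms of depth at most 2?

If N_k denotes the number of depth-≤k ground terms, the 1 constant gives N_0 = 1, and each function symbol of arity r contributes N_{k-1}^r new terms at level k: N_k = 1 + N_{k-1}^2 + N_{k-1}^2.
N_0 = 1
N_1 = 1 + 1^2 + 1^2 = 3
N_2 = 1 + 3^2 + 3^2 = 19

19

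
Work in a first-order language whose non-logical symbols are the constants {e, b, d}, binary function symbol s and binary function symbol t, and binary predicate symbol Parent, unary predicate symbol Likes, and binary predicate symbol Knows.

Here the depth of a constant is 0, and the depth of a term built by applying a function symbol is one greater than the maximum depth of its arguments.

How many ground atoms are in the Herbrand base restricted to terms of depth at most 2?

First count ground terms of depth ≤ 2.
Write N_k for the number of ground terms of depth ≤ k. A term of depth ≤ k is either a constant or a function symbol applied to arguments of depth ≤ k−1, so N_k = 3 + N_{k-1}^2 + N_{k-1}^2.
N_0 = 3
N_1 = 3 + 3^2 + 3^2 = 21
N_2 = 3 + 21^2 + 21^2 = 885
So |H| = 885.
A ground atom is a predicate applied to a tuple of terms from H, so the count is the sum over predicates of |H|^arity:
  Parent: 885^2 = 783225;  Likes: 885;  Knows: 885^2 = 783225
Total ground atoms: 783225 + 885 + 783225 = 1567335.

1567335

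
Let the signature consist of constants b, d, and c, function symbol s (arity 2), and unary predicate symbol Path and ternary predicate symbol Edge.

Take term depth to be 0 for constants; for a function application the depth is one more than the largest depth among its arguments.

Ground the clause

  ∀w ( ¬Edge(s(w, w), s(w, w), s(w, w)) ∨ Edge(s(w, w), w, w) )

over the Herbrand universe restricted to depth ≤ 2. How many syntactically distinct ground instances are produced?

Ground terms of depth ≤ 2:
  Count level by level. With function symbols s/2, the terms of depth ≤ k are the 3 constants together with each function applied to depth-≤(k−1) tuples, so N_k = 3 + N_{k-1}^2.
  N_0 = 3
  N_1 = 3 + 3^2 = 12
  N_2 = 3 + 12^2 = 147
So there are 147 ground terms available for substitution.
There is 1 variable to instantiate (w),  occurring in at least one literal, so different choices give different ground instances.
Number of ground instances = 147.

147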